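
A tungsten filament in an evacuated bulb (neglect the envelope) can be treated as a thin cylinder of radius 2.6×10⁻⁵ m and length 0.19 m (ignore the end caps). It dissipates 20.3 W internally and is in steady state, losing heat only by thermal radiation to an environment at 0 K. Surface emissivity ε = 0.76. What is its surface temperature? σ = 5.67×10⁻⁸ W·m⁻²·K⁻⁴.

T ≈ 1970 K

Steady state: internal power = radiated power, P = εσA T⁴.
Radiating area A = 2πrL = 3.104×10⁻⁵ m².
T⁴ = P/(εσA) = 20.3/(0.76·5.67×10⁻⁸·3.104×10⁻⁵) = 1.518×10¹³ K⁴.
T = (1.518×10¹³)^(1/4).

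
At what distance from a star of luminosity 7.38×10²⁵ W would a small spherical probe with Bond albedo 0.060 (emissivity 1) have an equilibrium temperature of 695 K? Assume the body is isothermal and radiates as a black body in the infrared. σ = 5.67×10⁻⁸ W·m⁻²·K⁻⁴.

d ≈ 1.02×10¹⁰ m

For an isothermal black-emitting sphere, (1−a)S·πr² = σ·4πr²·T⁴ ⇒ S = 4σT⁴/(1−a).
S = 4·5.67×10⁻⁸·(695)⁴/0.940 = 56290 W/m².
Flux falls as S = L/(4πd²), so d = √(L/(4πS)) = √(7.38×10²⁵/(4π·56290)).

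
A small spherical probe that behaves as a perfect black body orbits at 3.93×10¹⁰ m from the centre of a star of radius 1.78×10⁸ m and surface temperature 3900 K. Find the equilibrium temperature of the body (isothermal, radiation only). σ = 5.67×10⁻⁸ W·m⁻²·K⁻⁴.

T ≈ 186 K

The star's surface emits σT_*⁴; at distance d the flux is S = σT_*⁴(R_*/d)².
S = 5.67×10⁻⁸·(3900)⁴·(1.78×10⁸/3.93×10¹⁰)² = 269.1 W/m².
For an isothermal sphere T⁴ = (1−a)S/(4σ) = 1.186×10⁹ K⁴.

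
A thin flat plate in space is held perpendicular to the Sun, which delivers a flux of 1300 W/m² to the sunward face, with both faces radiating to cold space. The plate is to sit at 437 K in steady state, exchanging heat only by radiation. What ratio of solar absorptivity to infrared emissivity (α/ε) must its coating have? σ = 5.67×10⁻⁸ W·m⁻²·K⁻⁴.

Balance: αS·A = εσ·2A·T⁴ ⇒ α/ε = 2σT⁴/S.
α/ε = 2·5.67×10⁻⁸·(437)⁴/1300 = 2·5.67×10⁻⁸·3.647×10¹⁰/1300.

α/ε ≈ 3.18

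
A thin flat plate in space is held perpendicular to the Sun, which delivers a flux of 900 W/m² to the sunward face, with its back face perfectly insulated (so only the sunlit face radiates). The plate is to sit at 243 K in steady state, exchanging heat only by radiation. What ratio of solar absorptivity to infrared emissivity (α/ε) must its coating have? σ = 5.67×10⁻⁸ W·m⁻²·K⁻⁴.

α/ε ≈ 0.220

Balance: αS·A = εσ·1A·T⁴ ⇒ α/ε = σT⁴/S.
α/ε = 5.67×10⁻⁸·(243)⁴/900 = 5.67×10⁻⁸·3.487×10⁹/900.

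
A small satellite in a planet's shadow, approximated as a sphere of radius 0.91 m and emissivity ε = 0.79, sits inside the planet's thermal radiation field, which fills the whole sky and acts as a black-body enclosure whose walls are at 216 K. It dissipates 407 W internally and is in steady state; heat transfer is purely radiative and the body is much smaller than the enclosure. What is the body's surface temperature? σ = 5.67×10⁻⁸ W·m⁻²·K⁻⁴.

For a small grey body in a large enclosure, net radiated power = εσA(T⁴ − T_w⁴).
Steady state: P = εσA(T⁴ − T_w⁴) with A = 4πr² = 10.41 m².
T⁴ = P/(εσA) + T_w⁴ = 407/(0.79·5.67×10⁻⁸·10.41) + (216)⁴
    = 8.732×10⁸ + 2.177×10⁹ = 3.050×10⁹ K⁴.

T ≈ 235 K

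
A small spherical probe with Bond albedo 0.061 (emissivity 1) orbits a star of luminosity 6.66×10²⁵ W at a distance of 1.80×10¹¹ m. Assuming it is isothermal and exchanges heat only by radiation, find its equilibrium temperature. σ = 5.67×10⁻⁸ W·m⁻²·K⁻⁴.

T ≈ 161 K

First find the stellar flux at distance d: S = L/(4πd²) = 6.66×10²⁵/(4π·(1.80×10¹¹)²) = 163.6 W/m².
For an isothermal sphere, absorbed (1−a)S·πr² = emitted σ·4πr²·T⁴, so T⁴ = (1−a)S/(4σ).
T⁴ = 0.939·163.6/(4·5.67×10⁻⁸) = 6.772×10⁸ K⁴.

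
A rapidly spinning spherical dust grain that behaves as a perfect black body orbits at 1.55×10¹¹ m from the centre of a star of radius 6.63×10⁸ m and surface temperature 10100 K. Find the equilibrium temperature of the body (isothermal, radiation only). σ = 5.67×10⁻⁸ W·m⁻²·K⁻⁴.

T ≈ 467 K

The star's surface emits σT_*⁴; at distance d the flux is S = σT_*⁴(R_*/d)².
S = 5.67×10⁻⁸·(10100)⁴·(6.63×10⁸/1.55×10¹¹)² = 10800 W/m².
For an isothermal sphere T⁴ = (1−a)S/(4σ) = 4.760×10¹⁰ K⁴.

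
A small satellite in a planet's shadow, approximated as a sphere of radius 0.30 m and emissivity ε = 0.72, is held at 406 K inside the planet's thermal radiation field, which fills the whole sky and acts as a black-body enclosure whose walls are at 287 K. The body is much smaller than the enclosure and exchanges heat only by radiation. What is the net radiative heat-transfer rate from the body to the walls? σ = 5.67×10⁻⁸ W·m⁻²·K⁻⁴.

For a small grey body in a large enclosure: P_net = εσA(T_body⁴ − T_wall⁴).
A = 4πr² = 1.131 m²; T_body⁴ − T_wall⁴ = 2.717×10¹⁰ − 6.785×10⁹ = 2.039×10¹⁰ K⁴.
|P_net| = 0.72·5.67×10⁻⁸·1.131·2.039×10¹⁰.

P_net ≈ 941 W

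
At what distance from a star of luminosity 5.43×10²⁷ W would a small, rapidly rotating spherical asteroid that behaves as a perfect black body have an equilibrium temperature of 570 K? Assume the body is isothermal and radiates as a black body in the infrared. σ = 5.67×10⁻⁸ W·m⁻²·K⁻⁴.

d ≈ 1.34×10¹¹ m

For an isothermal black-emitting sphere, (1−a)S·πr² = σ·4πr²·T⁴ ⇒ S = 4σT⁴/(1−a).
S = 4·5.67×10⁻⁸·(570)⁴/1.00 = 23940 W/m².
Flux falls as S = L/(4πd²), so d = √(L/(4πS)) = √(5.43×10²⁷/(4π·23940)).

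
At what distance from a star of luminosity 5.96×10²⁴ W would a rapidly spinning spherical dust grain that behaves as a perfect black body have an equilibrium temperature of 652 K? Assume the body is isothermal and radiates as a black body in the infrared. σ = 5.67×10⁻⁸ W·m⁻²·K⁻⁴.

d ≈ 3.40×10⁹ m

For an isothermal black-emitting sphere, (1−a)S·πr² = σ·4πr²·T⁴ ⇒ S = 4σT⁴/(1−a).
S = 4·5.67×10⁻⁸·(652)⁴/1.00 = 40990 W/m².
Flux falls as S = L/(4πd²), so d = √(L/(4πS)) = √(5.96×10²⁴/(4π·40990)).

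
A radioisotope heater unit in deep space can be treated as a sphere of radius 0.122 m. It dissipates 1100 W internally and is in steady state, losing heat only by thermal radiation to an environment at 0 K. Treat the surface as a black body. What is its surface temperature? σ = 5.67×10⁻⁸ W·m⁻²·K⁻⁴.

T ≈ 568 K

Steady state: internal power = radiated power, P = εσA T⁴.
Radiating area A = 4πr² = 0.1870 m².
T⁴ = P/(εσA) = 1100/(1.0·5.67×10⁻⁸·0.1870) = 1.037×10¹¹ K⁴.
T = (1.037×10¹¹)^(1/4).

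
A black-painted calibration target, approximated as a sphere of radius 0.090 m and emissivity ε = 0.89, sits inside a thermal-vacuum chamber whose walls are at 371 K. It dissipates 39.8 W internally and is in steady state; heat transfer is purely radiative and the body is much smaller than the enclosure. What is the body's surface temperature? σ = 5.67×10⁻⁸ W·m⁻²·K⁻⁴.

T ≈ 404 K

For a small grey body in a large enclosure, net radiated power = εσA(T⁴ − T_w⁴).
Steady state: P = εσA(T⁴ − T_w⁴) with A = 4πr² = 0.1018 m².
T⁴ = P/(εσA) + T_w⁴ = 39.8/(0.89·5.67×10⁻⁸·0.1018) + (371)⁴
    = 7.748×10⁹ + 1.895×10¹⁰ = 2.669×10¹⁰ K⁴.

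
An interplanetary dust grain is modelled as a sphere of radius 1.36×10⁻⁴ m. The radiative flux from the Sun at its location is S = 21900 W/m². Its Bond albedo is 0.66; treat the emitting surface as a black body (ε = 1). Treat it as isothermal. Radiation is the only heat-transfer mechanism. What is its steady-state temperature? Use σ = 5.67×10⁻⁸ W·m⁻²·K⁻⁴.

At equilibrium, absorbed power = emitted power.
Absorbing cross-section = πr² = 5.811×10⁻⁸ m²; emitting surface = 4πr² = 2.324×10⁻⁷ m² (ratio 4).
(1−a)S·A_cross = εσ·A_surf·T⁴  ⇒  T⁴ = (1−a)S/(4σ).
T⁴ = 0.340·21900/(4·5.67×10⁻⁸) = 3.283×10¹⁰ K⁴.
T = (3.283×10¹⁰)^(1/4).

T ≈ 426 K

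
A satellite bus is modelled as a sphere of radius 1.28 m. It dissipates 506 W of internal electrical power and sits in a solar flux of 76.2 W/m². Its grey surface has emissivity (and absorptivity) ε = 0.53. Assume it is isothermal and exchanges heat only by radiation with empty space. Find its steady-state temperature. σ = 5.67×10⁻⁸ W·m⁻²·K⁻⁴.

T ≈ 184 K

At steady state, absorbed solar power + internal power = radiated power.
Absorbed: α·S·A_cross = 0.53·76.2·5.147 = 207.9 W (cross-section πr²).
Total input = 207.9 + 506 = 713.9 W.
Radiated: εσ·A_surf·T⁴ with A_surf = 4πr² = 20.59 m².
T⁴ = 713.9/(0.53·5.67×10⁻⁸·20.59) = 1.154×10⁹ K⁴.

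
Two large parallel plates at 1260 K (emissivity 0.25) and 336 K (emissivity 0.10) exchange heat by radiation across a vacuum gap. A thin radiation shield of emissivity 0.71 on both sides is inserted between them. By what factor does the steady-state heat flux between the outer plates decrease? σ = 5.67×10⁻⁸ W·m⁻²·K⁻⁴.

Without shield: q₀ = σΔ(T⁴)/(1/ε₁+1/ε₂−1) with denominator 13.00.
With shield the two gaps are in series; the resistances add: (1/ε₁+1/ε_s−1)+(1/ε_s+1/ε₂−1) = 4.408+10.41 = 14.82.
Heat-flux ratio q₀/q = 14.82/13.00.

factor ≈ 1.14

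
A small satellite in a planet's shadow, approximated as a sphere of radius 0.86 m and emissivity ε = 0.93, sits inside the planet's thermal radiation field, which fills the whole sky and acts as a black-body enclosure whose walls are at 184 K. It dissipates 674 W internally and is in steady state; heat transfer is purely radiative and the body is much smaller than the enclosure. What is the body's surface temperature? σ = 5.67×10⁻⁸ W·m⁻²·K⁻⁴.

For a small grey body in a large enclosure, net radiated power = εσA(T⁴ − T_w⁴).
Steady state: P = εσA(T⁴ − T_w⁴) with A = 4πr² = 9.294 m².
T⁴ = P/(εσA) + T_w⁴ = 674/(0.93·5.67×10⁻⁸·9.294) + (184)⁴
    = 1.375×10⁹ + 1.146×10⁹ = 2.521×10⁹ K⁴.

T ≈ 224 K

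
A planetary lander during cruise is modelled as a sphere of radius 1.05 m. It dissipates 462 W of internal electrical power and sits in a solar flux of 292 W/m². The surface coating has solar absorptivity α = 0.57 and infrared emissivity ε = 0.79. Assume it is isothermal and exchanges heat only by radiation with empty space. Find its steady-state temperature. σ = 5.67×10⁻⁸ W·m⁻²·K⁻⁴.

At steady state, absorbed solar power + internal power = radiated power.
Absorbed: α·S·A_cross = 0.57·292·3.464 = 576.5 W (cross-section πr²).
Total input = 576.5 + 462 = 1038 W.
Radiated: εσ·A_surf·T⁴ with A_surf = 4πr² = 13.85 m².
T⁴ = 1038/(0.79·5.67×10⁻⁸·13.85) = 1.673×10⁹ K⁴.

T ≈ 202 K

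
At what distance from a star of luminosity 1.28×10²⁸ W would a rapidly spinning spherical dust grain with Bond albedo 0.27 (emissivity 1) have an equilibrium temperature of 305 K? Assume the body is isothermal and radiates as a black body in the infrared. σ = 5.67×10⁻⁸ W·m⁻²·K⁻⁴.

d ≈ 6.16×10¹¹ m

For an isothermal black-emitting sphere, (1−a)S·πr² = σ·4πr²·T⁴ ⇒ S = 4σT⁴/(1−a).
S = 4·5.67×10⁻⁸·(305)⁴/0.730 = 2689 W/m².
Flux falls as S = L/(4πd²), so d = √(L/(4πS)) = √(1.28×10²⁸/(4π·2689)).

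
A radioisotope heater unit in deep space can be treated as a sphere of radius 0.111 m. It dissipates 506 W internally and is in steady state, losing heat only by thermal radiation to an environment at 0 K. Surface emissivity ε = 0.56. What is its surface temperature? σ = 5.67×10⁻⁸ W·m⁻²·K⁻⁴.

Steady state: internal power = radiated power, P = εσA T⁴.
Radiating area A = 4πr² = 0.1548 m².
T⁴ = P/(εσA) = 506/(0.56·5.67×10⁻⁸·0.1548) = 1.029×10¹¹ K⁴.
T = (1.029×10¹¹)^(1/4).

T ≈ 566 K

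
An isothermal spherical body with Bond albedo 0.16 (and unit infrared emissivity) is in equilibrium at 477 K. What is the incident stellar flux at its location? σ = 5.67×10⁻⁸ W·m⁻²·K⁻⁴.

S ≈ 14000 W/m²

(1−a)S·πr² = σ·4πr²·T⁴ ⇒ S = 4σT⁴/(1−a).
S = 4·5.67×10⁻⁸·5.177×10¹⁰/0.840.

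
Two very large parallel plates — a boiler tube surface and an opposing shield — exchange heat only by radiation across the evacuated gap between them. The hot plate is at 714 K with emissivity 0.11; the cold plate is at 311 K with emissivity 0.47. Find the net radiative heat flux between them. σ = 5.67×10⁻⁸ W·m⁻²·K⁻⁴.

q ≈ 1390 W/m²

For two infinite grey parallel plates, q = σ(T₁⁴ − T₂⁴)/(1/ε₁ + 1/ε₂ − 1).
T₁⁴ − T₂⁴ = 2.599×10¹¹ − 9.355×10⁹ = 2.505×10¹¹ K⁴.
1/ε₁ + 1/ε₂ − 1 = 9.091 + 2.128 − 1 = 10.22.
q = 5.67×10⁻⁸ × 2.505×10¹¹ / 10.22.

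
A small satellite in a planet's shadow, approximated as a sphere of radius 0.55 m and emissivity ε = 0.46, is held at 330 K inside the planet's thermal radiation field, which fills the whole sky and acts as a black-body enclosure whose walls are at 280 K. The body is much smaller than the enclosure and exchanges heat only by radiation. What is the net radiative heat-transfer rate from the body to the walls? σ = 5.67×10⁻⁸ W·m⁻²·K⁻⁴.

For a small grey body in a large enclosure: P_net = εσA(T_body⁴ − T_wall⁴).
A = 4πr² = 3.801 m²; T_body⁴ − T_wall⁴ = 1.186×10¹⁰ − 6.147×10⁹ = 5.713×10⁹ K⁴.
|P_net| = 0.46·5.67×10⁻⁸·3.801·5.713×10⁹.

P_net ≈ 566 W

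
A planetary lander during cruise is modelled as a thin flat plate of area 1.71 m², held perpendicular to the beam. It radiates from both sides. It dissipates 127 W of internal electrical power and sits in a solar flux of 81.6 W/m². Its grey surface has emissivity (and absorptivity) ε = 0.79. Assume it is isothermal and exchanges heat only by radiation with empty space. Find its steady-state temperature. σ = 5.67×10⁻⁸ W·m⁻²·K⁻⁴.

T ≈ 198 K

At steady state, absorbed solar power + internal power = radiated power.
Absorbed: α·S·A_cross = 0.79·81.6·1.710 = 110.2 W (cross-section A).
Total input = 110.2 + 127 = 237.2 W.
Radiated: εσ·A_surf·T⁴ with A_surf = 2A = 3.420 m².
T⁴ = 237.2/(0.79·5.67×10⁻⁸·3.420) = 1.549×10⁹ K⁴.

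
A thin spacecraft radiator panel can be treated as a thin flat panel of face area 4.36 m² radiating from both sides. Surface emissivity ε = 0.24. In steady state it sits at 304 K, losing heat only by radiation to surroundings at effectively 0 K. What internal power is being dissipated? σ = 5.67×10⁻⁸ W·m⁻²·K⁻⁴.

P ≈ 1010 W

Steady state: P = εσA T⁴.
A = 2·4.36 = 8.720 m²; T⁴ = (304)⁴ = 8.541×10⁹ K⁴.
P = 0.24 × 5.67×10⁻⁸ × 8.720 × 8.541×10⁹.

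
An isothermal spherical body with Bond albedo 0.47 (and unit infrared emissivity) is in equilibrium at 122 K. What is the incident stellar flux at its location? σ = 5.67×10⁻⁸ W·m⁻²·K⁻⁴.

S ≈ 94.8 W/m²

(1−a)S·πr² = σ·4πr²·T⁴ ⇒ S = 4σT⁴/(1−a).
S = 4·5.67×10⁻⁸·2.215×10⁸/0.530.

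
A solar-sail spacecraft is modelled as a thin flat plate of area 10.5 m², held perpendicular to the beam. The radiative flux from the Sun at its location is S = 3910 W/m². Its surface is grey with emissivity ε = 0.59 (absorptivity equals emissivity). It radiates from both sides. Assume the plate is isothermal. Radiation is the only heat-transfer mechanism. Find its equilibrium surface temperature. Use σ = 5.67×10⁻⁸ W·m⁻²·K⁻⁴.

At equilibrium, absorbed power = emitted power.
Absorbing cross-section = A = 10.50 m²; emitting surface = 2A = 21.00 m² (ratio 2).
εS·A_cross = εσ·A_surf·T⁴  ⇒  T⁴ = S/(2σ)   (ε cancels).
T⁴ = 3910/(2·5.67×10⁻⁸) = 3.448×10¹⁰ K⁴.
T = (3.448×10¹⁰)^(1/4).

T ≈ 431 K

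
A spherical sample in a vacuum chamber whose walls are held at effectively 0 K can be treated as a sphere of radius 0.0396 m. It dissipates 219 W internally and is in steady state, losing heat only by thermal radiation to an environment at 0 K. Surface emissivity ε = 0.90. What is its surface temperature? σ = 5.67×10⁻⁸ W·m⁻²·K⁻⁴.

T ≈ 683 K

Steady state: internal power = radiated power, P = εσA T⁴.
Radiating area A = 4πr² = 0.01971 m².
T⁴ = P/(εσA) = 219/(0.90·5.67×10⁻⁸·0.01971) = 2.178×10¹¹ K⁴.
T = (2.178×10¹¹)^(1/4).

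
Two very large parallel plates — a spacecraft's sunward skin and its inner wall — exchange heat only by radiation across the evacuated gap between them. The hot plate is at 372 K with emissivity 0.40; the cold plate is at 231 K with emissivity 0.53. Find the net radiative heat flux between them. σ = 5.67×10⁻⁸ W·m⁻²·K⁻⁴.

For two infinite grey parallel plates, q = σ(T₁⁴ − T₂⁴)/(1/ε₁ + 1/ε₂ − 1).
T₁⁴ − T₂⁴ = 1.915×10¹⁰ − 2.847×10⁹ = 1.630×10¹⁰ K⁴.
1/ε₁ + 1/ε₂ − 1 = 2.500 + 1.887 − 1 = 3.387.
q = 5.67×10⁻⁸ × 1.630×10¹⁰ / 3.387.

q ≈ 273 W/m²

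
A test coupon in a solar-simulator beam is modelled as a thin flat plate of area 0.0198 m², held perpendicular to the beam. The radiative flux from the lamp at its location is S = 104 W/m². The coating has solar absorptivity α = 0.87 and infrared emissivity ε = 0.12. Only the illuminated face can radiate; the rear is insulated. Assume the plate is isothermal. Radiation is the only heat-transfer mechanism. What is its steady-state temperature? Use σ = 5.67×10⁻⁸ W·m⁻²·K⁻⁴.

At equilibrium, absorbed power = emitted power.
Absorbing cross-section = A = 0.01980 m²; emitting surface = A = 0.01980 m² (ratio 1).
αS·A_cross = εσ·A_surf·T⁴  ⇒  T⁴ = αS/(ε·1σ).
T⁴ = 0.870·104/(0.12·1·5.67×10⁻⁸) = 1.330×10¹⁰ K⁴.
T = (1.330×10¹⁰)^(1/4).

T ≈ 340 K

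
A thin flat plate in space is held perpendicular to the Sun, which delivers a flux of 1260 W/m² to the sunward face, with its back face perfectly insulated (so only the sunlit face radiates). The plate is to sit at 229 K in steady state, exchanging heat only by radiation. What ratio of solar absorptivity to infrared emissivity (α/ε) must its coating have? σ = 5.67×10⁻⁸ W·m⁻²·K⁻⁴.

α/ε ≈ 0.124

Balance: αS·A = εσ·1A·T⁴ ⇒ α/ε = σT⁴/S.
α/ε = 5.67×10⁻⁸·(229)⁴/1260 = 5.67×10⁻⁸·2.750×10⁹/1260.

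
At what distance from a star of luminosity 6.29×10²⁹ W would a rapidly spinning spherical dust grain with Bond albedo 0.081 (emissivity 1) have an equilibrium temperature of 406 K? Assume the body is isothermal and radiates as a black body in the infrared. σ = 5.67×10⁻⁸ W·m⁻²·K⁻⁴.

For an isothermal black-emitting sphere, (1−a)S·πr² = σ·4πr²·T⁴ ⇒ S = 4σT⁴/(1−a).
S = 4·5.67×10⁻⁸·(406)⁴/0.919 = 6706 W/m².
Flux falls as S = L/(4πd²), so d = √(L/(4πS)) = √(6.29×10²⁹/(4π·6706)).

d ≈ 2.73×10¹² m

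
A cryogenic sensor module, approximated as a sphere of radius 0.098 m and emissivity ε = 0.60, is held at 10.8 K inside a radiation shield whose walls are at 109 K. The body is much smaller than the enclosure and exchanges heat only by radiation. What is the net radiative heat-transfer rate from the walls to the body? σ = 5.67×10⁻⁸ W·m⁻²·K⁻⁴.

P_net ≈ 0.580 W

For a small grey body in a large enclosure: P_net = εσA(T_body⁴ − T_wall⁴).
A = 4πr² = 0.1207 m²; T_body⁴ − T_wall⁴ = 13600 − 1.412×10⁸ = -1.411×10⁸ K⁴.
|P_net| = 0.60·5.67×10⁻⁸·0.1207·1.411×10⁸.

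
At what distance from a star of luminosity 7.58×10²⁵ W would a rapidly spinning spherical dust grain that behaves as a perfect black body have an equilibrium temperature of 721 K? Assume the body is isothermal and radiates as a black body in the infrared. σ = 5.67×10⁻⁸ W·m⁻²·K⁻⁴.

d ≈ 9.92×10⁹ m

For an isothermal black-emitting sphere, (1−a)S·πr² = σ·4πr²·T⁴ ⇒ S = 4σT⁴/(1−a).
S = 4·5.67×10⁻⁸·(721)⁴/1.00 = 61290 W/m².
Flux falls as S = L/(4πd²), so d = √(L/(4πS)) = √(7.58×10²⁵/(4π·61290)).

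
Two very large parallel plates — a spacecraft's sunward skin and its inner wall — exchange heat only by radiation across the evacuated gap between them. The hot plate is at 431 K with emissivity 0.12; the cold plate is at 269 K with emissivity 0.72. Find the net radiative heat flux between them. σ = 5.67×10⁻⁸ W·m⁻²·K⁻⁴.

q ≈ 190 W/m²

For two infinite grey parallel plates, q = σ(T₁⁴ − T₂⁴)/(1/ε₁ + 1/ε₂ − 1).
T₁⁴ − T₂⁴ = 3.451×10¹⁰ − 5.236×10⁹ = 2.927×10¹⁰ K⁴.
1/ε₁ + 1/ε₂ − 1 = 8.333 + 1.389 − 1 = 8.722.
q = 5.67×10⁻⁸ × 2.927×10¹⁰ / 8.722.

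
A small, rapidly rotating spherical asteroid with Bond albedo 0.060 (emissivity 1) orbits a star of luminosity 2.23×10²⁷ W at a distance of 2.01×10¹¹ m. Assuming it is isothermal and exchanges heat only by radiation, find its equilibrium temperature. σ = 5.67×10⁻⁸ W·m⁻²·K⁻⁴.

First find the stellar flux at distance d: S = L/(4πd²) = 2.23×10²⁷/(4π·(2.01×10¹¹)²) = 4392 W/m².
For an isothermal sphere, absorbed (1−a)S·πr² = emitted σ·4πr²·T⁴, so T⁴ = (1−a)S/(4σ).
T⁴ = 0.940·4392/(4·5.67×10⁻⁸) = 1.820×10¹⁰ K⁴.

T ≈ 367 K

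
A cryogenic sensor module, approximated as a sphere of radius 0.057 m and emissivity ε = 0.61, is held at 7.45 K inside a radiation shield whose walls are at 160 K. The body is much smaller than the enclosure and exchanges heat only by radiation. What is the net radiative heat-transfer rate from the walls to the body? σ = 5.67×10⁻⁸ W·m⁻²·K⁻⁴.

P_net ≈ 0.925 W

For a small grey body in a large enclosure: P_net = εσA(T_body⁴ − T_wall⁴).
A = 4πr² = 0.04083 m²; T_body⁴ − T_wall⁴ = 3081 − 6.554×10⁸ = -6.554×10⁸ K⁴.
|P_net| = 0.61·5.67×10⁻⁸·0.04083·6.554×10⁸.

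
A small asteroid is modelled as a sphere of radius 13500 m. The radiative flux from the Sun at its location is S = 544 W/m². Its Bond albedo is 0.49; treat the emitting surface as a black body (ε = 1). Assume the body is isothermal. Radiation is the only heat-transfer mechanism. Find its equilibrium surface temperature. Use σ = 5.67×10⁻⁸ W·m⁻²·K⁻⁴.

T ≈ 187 K

At equilibrium, absorbed power = emitted power.
Absorbing cross-section = πr² = 5.726×10⁸ m²; emitting surface = 4πr² = 2.290×10⁹ m² (ratio 4).
(1−a)S·A_cross = εσ·A_surf·T⁴  ⇒  T⁴ = (1−a)S/(4σ).
T⁴ = 0.510·544/(4·5.67×10⁻⁸) = 1.223×10⁹ K⁴.
T = (1.223×10⁹)^(1/4).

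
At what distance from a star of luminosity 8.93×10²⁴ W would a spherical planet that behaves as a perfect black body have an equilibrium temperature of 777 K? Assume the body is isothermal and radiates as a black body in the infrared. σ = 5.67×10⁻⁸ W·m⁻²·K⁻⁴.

d ≈ 2.93×10⁹ m

For an isothermal black-emitting sphere, (1−a)S·πr² = σ·4πr²·T⁴ ⇒ S = 4σT⁴/(1−a).
S = 4·5.67×10⁻⁸·(777)⁴/1.00 = 82670 W/m².
Flux falls as S = L/(4πd²), so d = √(L/(4πS)) = √(8.93×10²⁴/(4π·82670)).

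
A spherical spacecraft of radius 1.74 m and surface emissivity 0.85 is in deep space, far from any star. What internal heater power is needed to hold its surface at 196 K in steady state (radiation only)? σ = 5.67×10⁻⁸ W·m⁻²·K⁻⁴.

P ≈ 2710 W

P = εσ·4πr²·T⁴.
4πr² = 38.05 m²; T⁴ = 1.476×10⁹ K⁴.
P = 0.85·5.67×10⁻⁸·38.05·1.476×10⁹.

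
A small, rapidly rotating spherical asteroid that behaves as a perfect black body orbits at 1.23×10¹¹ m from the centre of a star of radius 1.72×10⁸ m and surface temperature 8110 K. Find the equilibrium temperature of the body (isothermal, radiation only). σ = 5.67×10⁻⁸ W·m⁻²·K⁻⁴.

The star's surface emits σT_*⁴; at distance d the flux is S = σT_*⁴(R_*/d)².
S = 5.67×10⁻⁸·(8110)⁴·(1.72×10⁸/1.23×10¹¹)² = 479.6 W/m².
For an isothermal sphere T⁴ = (1−a)S/(4σ) = 2.115×10⁹ K⁴.

T ≈ 214 K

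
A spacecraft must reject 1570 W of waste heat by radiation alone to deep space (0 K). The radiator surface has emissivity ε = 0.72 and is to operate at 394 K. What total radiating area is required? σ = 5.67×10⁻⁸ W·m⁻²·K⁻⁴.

A ≈ 1.60 m²

P = εσA T⁴ ⇒ A = P/(εσT⁴).
T⁴ = 2.410×10¹⁰ K⁴.
A = 1570/(0.72 × 5.67×10⁻⁸ × 2.410×10¹⁰).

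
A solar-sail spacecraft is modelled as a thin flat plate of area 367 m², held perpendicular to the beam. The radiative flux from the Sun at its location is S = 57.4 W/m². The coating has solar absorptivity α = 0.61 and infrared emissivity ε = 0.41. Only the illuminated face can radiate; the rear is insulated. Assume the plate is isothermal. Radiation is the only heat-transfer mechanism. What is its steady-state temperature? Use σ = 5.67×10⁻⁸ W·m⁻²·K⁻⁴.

At equilibrium, absorbed power = emitted power.
Absorbing cross-section = A = 367.0 m²; emitting surface = A = 367.0 m² (ratio 1).
αS·A_cross = εσ·A_surf·T⁴  ⇒  T⁴ = αS/(ε·1σ).
T⁴ = 0.610·57.4/(0.41·1·5.67×10⁻⁸) = 1.506×10⁹ K⁴.
T = (1.506×10⁹)^(1/4).

T ≈ 197 K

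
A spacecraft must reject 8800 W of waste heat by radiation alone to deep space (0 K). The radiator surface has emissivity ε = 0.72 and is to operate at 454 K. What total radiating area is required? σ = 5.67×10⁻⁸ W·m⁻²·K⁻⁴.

A ≈ 5.07 m²

P = εσA T⁴ ⇒ A = P/(εσT⁴).
T⁴ = 4.248×10¹⁰ K⁴.
A = 8800/(0.72 × 5.67×10⁻⁸ × 4.248×10¹⁰).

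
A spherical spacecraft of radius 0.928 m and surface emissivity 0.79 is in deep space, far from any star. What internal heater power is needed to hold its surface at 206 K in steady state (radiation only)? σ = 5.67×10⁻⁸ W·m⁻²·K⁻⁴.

P ≈ 873 W

P = εσ·4πr²·T⁴.
4πr² = 10.82 m²; T⁴ = 1.801×10⁹ K⁴.
P = 0.79·5.67×10⁻⁸·10.82·1.801×10⁹.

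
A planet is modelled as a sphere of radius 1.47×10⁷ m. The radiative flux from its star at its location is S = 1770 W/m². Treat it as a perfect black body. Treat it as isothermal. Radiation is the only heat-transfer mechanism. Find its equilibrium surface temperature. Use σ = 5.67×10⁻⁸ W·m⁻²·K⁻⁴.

At equilibrium, absorbed power = emitted power.
Absorbing cross-section = πr² = 6.789×10¹⁴ m²; emitting surface = 4πr² = 2.715×10¹⁵ m² (ratio 4).
S·A_cross = εσ·A_surf·T⁴  ⇒  T⁴ = S/(4σ).
T⁴ = 1.00·1770/(4·5.67×10⁻⁸) = 7.804×10⁹ K⁴.
T = (7.804×10⁹)^(1/4).

T ≈ 297 K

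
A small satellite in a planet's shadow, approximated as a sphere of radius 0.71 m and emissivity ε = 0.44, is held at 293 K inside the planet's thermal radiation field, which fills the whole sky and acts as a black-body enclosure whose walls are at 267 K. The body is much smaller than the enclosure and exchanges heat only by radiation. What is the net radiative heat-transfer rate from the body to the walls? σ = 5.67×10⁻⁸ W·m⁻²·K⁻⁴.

P_net ≈ 362 W

For a small grey body in a large enclosure: P_net = εσA(T_body⁴ − T_wall⁴).
A = 4πr² = 6.335 m²; T_body⁴ − T_wall⁴ = 7.370×10⁹ − 5.082×10⁹ = 2.288×10⁹ K⁴.
|P_net| = 0.44·5.67×10⁻⁸·6.335·2.288×10⁹.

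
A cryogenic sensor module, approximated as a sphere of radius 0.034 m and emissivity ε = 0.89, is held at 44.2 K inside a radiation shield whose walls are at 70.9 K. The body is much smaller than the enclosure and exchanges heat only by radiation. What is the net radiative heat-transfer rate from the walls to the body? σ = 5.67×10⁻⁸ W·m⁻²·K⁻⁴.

P_net ≈ 0.0157 W

For a small grey body in a large enclosure: P_net = εσA(T_body⁴ − T_wall⁴).
A = 4πr² = 0.01453 m²; T_body⁴ − T_wall⁴ = 3.817×10⁶ − 2.527×10⁷ = -2.145×10⁷ K⁴.
|P_net| = 0.89·5.67×10⁻⁸·0.01453·2.145×10⁷.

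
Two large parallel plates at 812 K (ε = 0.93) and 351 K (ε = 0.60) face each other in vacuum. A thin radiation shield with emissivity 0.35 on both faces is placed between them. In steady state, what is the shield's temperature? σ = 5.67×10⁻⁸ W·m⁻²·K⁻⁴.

In steady state the net flux on the hot side equals that on the cold side.
σ(T₁⁴−T_s⁴)/D₁ = σ(T_s⁴−T₂⁴)/D₂, with D₁ = 1/ε₁+1/ε_s−1 = 2.932, D₂ = 1/ε_s+1/ε₂−1 = 3.524.
Solve for T_s⁴: T_s⁴ = (D₂·T₁⁴ + D₁·T₂⁴)/(D₁+D₂) = 2.442×10¹¹ K⁴.

T_s ≈ 703 K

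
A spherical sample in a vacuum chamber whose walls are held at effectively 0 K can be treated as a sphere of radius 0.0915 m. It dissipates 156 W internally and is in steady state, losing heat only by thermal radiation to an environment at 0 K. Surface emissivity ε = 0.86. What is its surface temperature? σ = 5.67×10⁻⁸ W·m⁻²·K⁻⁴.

T ≈ 418 K

Steady state: internal power = radiated power, P = εσA T⁴.
Radiating area A = 4πr² = 0.1052 m².
T⁴ = P/(εσA) = 156/(0.86·5.67×10⁻⁸·0.1052) = 3.041×10¹⁰ K⁴.
T = (3.041×10¹⁰)^(1/4).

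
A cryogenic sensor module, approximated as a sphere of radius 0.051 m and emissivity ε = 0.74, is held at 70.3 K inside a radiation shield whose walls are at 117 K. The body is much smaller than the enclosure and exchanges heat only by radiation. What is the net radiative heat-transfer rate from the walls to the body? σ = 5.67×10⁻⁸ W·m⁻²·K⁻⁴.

For a small grey body in a large enclosure: P_net = εσA(T_body⁴ − T_wall⁴).
A = 4πr² = 0.03269 m²; T_body⁴ − T_wall⁴ = 2.442×10⁷ − 1.874×10⁸ = -1.630×10⁸ K⁴.
|P_net| = 0.74·5.67×10⁻⁸·0.03269·1.630×10⁸.

P_net ≈ 0.223 W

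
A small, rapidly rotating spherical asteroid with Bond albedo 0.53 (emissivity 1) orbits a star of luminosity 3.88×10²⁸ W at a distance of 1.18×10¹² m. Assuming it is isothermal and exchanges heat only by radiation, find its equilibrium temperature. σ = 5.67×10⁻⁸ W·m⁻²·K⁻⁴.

First find the stellar flux at distance d: S = L/(4πd²) = 3.88×10²⁸/(4π·(1.18×10¹²)²) = 2217 W/m².
For an isothermal sphere, absorbed (1−a)S·πr² = emitted σ·4πr²·T⁴, so T⁴ = (1−a)S/(4σ).
T⁴ = 0.470·2217/(4·5.67×10⁻⁸) = 4.595×10⁹ K⁴.

T ≈ 260 K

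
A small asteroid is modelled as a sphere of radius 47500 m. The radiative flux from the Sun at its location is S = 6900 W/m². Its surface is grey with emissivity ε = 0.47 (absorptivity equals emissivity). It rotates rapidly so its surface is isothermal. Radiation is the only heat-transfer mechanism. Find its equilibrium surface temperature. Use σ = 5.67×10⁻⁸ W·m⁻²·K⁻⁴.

T ≈ 418 K

At equilibrium, absorbed power = emitted power.
Absorbing cross-section = πr² = 7.088×10⁹ m²; emitting surface = 4πr² = 2.835×10¹⁰ m² (ratio 4).
εS·A_cross = εσ·A_surf·T⁴  ⇒  T⁴ = S/(4σ)   (ε cancels).
T⁴ = 6900/(4·5.67×10⁻⁸) = 3.042×10¹⁰ K⁴.
T = (3.042×10¹⁰)^(1/4).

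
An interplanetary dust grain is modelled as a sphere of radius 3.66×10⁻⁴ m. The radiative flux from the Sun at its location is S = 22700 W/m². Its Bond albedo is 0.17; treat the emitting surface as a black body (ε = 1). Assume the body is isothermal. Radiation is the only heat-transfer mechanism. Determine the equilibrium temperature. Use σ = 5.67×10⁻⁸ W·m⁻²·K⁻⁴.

T ≈ 537 K

At equilibrium, absorbed power = emitted power.
Absorbing cross-section = πr² = 4.208×10⁻⁷ m²; emitting surface = 4πr² = 1.683×10⁻⁶ m² (ratio 4).
(1−a)S·A_cross = εσ·A_surf·T⁴  ⇒  T⁴ = (1−a)S/(4σ).
T⁴ = 0.830·22700/(4·5.67×10⁻⁸) = 8.307×10¹⁰ K⁴.
T = (8.307×10¹⁰)^(1/4).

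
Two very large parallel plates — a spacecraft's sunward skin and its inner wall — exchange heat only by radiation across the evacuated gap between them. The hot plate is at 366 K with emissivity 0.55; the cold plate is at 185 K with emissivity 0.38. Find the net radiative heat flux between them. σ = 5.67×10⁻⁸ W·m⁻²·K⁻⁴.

For two infinite grey parallel plates, q = σ(T₁⁴ − T₂⁴)/(1/ε₁ + 1/ε₂ − 1).
T₁⁴ − T₂⁴ = 1.794×10¹⁰ − 1.171×10⁹ = 1.677×10¹⁰ K⁴.
1/ε₁ + 1/ε₂ − 1 = 1.818 + 2.632 − 1 = 3.450.
q = 5.67×10⁻⁸ × 1.677×10¹⁰ / 3.450.

q ≈ 276 W/m²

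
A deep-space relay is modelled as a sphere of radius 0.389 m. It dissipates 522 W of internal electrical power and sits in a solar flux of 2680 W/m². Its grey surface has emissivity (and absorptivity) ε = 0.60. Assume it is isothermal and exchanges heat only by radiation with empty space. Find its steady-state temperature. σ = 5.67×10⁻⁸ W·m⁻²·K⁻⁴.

T ≈ 376 K

At steady state, absorbed solar power + internal power = radiated power.
Absorbed: α·S·A_cross = 0.60·2680·0.4754 = 764.4 W (cross-section πr²).
Total input = 764.4 + 522 = 1286 W.
Radiated: εσ·A_surf·T⁴ with A_surf = 4πr² = 1.902 m².
T⁴ = 1286/(0.60·5.67×10⁻⁸·1.902) = 1.989×10¹⁰ K⁴.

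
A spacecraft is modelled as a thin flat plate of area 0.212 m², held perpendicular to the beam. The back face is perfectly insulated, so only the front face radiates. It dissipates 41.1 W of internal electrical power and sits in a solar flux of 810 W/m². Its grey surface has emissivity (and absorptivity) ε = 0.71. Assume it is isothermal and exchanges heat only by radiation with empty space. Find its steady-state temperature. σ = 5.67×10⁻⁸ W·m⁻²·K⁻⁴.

At steady state, absorbed solar power + internal power = radiated power.
Absorbed: α·S·A_cross = 0.71·810·0.2120 = 121.9 W (cross-section A).
Total input = 121.9 + 41.1 = 163.0 W.
Radiated: εσ·A_surf·T⁴ with A_surf = A = 0.2120 m².
T⁴ = 163.0/(0.71·5.67×10⁻⁸·0.2120) = 1.910×10¹⁰ K⁴.

T ≈ 372 K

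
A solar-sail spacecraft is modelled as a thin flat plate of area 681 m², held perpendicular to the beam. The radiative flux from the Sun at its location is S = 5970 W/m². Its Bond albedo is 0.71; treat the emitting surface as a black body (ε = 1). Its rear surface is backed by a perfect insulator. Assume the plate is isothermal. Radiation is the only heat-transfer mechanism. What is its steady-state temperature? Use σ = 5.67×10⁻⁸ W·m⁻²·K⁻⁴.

At equilibrium, absorbed power = emitted power.
Absorbing cross-section = A = 681.0 m²; emitting surface = A = 681.0 m² (ratio 1).
(1−a)S·A_cross = εσ·A_surf·T⁴  ⇒  T⁴ = (1−a)S/(1σ).
T⁴ = 0.290·5970/(1·5.67×10⁻⁸) = 3.053×10¹⁰ K⁴.
T = (3.053×10¹⁰)^(1/4).

T ≈ 418 K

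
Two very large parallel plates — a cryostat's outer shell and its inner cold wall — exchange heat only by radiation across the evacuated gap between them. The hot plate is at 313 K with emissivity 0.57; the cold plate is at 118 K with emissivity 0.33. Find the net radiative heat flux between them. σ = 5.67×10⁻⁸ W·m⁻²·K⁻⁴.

q ≈ 141 W/m²

For two infinite grey parallel plates, q = σ(T₁⁴ − T₂⁴)/(1/ε₁ + 1/ε₂ − 1).
T₁⁴ − T₂⁴ = 9.598×10⁹ − 1.939×10⁸ = 9.404×10⁹ K⁴.
1/ε₁ + 1/ε₂ − 1 = 1.754 + 3.030 − 1 = 3.785.
q = 5.67×10⁻⁸ × 9.404×10⁹ / 3.785.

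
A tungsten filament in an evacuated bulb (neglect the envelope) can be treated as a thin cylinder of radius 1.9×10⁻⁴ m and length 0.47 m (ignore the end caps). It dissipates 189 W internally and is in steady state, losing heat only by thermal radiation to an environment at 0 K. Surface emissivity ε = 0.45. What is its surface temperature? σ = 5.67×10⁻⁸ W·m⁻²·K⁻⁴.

T ≈ 1910 K

Steady state: internal power = radiated power, P = εσA T⁴.
Radiating area A = 2πrL = 5.611×10⁻⁴ m².
T⁴ = P/(εσA) = 189/(0.45·5.67×10⁻⁸·5.611×10⁻⁴) = 1.320×10¹³ K⁴.
T = (1.320×10¹³)^(1/4).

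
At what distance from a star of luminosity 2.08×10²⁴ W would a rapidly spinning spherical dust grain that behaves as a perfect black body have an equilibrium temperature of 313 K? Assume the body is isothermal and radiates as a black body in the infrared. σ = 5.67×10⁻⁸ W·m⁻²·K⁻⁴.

d ≈ 8.72×10⁹ m

For an isothermal black-emitting sphere, (1−a)S·πr² = σ·4πr²·T⁴ ⇒ S = 4σT⁴/(1−a).
S = 4·5.67×10⁻⁸·(313)⁴/1.00 = 2177 W/m².
Flux falls as S = L/(4πd²), so d = √(L/(4πS)) = √(2.08×10²⁴/(4π·2177)).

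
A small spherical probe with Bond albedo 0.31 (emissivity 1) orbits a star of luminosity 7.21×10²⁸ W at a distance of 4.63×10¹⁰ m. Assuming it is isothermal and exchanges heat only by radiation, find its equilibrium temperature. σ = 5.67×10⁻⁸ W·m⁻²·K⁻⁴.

First find the stellar flux at distance d: S = L/(4πd²) = 7.21×10²⁸/(4π·(4.63×10¹⁰)²) = 2.676×10⁶ W/m².
For an isothermal sphere, absorbed (1−a)S·πr² = emitted σ·4πr²·T⁴, so T⁴ = (1−a)S/(4σ).
T⁴ = 0.690·2.676×10⁶/(4·5.67×10⁻⁸) = 8.143×10¹² K⁴.

T ≈ 1690 K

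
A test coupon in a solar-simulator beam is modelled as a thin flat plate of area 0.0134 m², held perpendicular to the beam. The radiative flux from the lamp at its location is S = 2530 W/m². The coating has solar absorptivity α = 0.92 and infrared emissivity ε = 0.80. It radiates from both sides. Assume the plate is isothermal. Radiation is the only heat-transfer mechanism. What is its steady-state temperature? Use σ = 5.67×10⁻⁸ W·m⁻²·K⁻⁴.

T ≈ 400 K

At equilibrium, absorbed power = emitted power.
Absorbing cross-section = A = 0.01340 m²; emitting surface = 2A = 0.02680 m² (ratio 2).
αS·A_cross = εσ·A_surf·T⁴  ⇒  T⁴ = αS/(ε·2σ).
T⁴ = 0.920·2530/(0.80·2·5.67×10⁻⁸) = 2.566×10¹⁰ K⁴.
T = (2.566×10¹⁰)^(1/4).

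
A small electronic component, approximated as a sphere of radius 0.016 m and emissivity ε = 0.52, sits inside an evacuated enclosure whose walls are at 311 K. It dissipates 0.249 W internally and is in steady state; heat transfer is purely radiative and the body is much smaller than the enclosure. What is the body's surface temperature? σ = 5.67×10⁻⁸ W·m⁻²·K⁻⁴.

For a small grey body in a large enclosure, net radiated power = εσA(T⁴ − T_w⁴).
Steady state: P = εσA(T⁴ − T_w⁴) with A = 4πr² = 0.003217 m².
T⁴ = P/(εσA) + T_w⁴ = 0.249/(0.52·5.67×10⁻⁸·0.003217) + (311)⁴
    = 2.625×10⁹ + 9.355×10⁹ = 1.198×10¹⁰ K⁴.

T ≈ 331 K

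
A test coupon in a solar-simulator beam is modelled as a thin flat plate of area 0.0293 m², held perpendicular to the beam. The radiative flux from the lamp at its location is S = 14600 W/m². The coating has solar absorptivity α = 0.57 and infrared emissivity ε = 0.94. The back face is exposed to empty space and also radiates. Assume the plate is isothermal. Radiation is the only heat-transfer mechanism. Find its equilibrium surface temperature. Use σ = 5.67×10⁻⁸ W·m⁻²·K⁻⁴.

T ≈ 529 K

At equilibrium, absorbed power = emitted power.
Absorbing cross-section = A = 0.02930 m²; emitting surface = 2A = 0.05860 m² (ratio 2).
αS·A_cross = εσ·A_surf·T⁴  ⇒  T⁴ = αS/(ε·2σ).
T⁴ = 0.570·14600/(0.94·2·5.67×10⁻⁸) = 7.807×10¹⁰ K⁴.
T = (7.807×10¹⁰)^(1/4).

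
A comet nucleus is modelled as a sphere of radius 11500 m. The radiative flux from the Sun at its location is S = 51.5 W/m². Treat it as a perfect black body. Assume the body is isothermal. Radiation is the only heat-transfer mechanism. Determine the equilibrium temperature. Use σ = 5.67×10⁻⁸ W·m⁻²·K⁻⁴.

At equilibrium, absorbed power = emitted power.
Absorbing cross-section = πr² = 4.155×10⁸ m²; emitting surface = 4πr² = 1.662×10⁹ m² (ratio 4).
S·A_cross = εσ·A_surf·T⁴  ⇒  T⁴ = S/(4σ).
T⁴ = 1.00·51.5/(4·5.67×10⁻⁸) = 2.271×10⁸ K⁴.
T = (2.271×10⁸)^(1/4).

T ≈ 123 K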